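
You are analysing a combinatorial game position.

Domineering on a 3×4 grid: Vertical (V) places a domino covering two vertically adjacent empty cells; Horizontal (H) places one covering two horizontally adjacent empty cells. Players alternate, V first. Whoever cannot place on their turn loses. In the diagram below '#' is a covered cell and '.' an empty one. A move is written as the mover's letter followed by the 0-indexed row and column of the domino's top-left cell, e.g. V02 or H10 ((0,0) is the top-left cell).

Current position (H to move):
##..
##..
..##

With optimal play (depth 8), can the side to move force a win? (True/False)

H winning at [##../##../..##]: True

p1 H@[##../##../..##]: H02[####/##../..##]+1* H12[##../####/..##]+1 H20[##../##../####]-1
p2 V@[####/##../..##] terminal -1; root [##../##../..##] d8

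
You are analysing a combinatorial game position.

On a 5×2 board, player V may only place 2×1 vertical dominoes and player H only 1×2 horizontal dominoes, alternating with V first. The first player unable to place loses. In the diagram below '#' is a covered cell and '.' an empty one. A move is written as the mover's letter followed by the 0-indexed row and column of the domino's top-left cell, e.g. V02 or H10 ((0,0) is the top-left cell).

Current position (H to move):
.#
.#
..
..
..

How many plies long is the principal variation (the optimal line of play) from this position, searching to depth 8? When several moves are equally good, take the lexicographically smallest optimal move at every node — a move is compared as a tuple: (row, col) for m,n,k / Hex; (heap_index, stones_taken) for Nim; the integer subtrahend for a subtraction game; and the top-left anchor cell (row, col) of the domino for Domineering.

p1 H@[.#/.#/../../..]: H20[.#/.#/##/../..]-1 H30[.#/.#/../##/..]+1* H40[.#/.#/../../##]-1
p2 V@[.#/.#/../##/..]: V00[##/##/../##/..]-1* V10[.#/##/#./##/..]-1
p3 H@[##/##/../##/..]: H20[##/##/##/##/..]+1* H40[##/##/../##/##]+1
p4 V@[##/##/##/##/..] terminal -1; root [.#/.#/../../..] d8

PV length from [.#/.#/../../..]: 3 plies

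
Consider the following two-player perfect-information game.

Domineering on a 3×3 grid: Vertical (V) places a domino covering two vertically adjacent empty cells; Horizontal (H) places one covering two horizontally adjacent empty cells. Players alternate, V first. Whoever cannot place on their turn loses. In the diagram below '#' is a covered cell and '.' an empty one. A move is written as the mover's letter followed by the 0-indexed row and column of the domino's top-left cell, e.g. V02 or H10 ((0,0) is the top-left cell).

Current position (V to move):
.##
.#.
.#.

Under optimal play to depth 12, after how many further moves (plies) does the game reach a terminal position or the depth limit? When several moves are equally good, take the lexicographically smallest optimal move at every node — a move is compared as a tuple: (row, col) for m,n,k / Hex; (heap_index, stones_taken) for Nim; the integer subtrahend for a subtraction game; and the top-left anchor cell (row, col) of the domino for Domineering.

p1 V@[.##/.#./.#.]: V00[###/##./.#.]+1* V10[.##/##./##.]+1 V12[.##/.##/.##]+1
p2 H@[###/##./.#.] terminal -1; root [.##/.#./.#.] d12

PV length from [.##/.#./.#.]: 1 ply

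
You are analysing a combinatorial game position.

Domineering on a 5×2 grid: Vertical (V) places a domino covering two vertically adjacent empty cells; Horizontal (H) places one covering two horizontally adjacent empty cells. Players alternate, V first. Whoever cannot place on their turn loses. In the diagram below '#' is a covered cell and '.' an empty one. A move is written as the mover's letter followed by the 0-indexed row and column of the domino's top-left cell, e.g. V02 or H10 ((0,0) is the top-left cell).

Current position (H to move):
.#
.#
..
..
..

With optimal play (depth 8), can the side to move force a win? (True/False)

ply 1, H at .#/.#/../../.. | H20=-1→.#/.#/##/../..; H30=+1→.#/.#/../##/..*; H40=-1→.#/.#/../../##
ply 2, V at .#/.#/../##/.. | V00=-1→##/##/../##/..*; V10=-1→.#/##/#./##/..
ply 3, H at ##/##/../##/.. | H20=+1→##/##/##/##/..*; H40=+1→##/##/../##/##
ply 4: ##/##/##/##/.. is terminal -1 (V); from .#/.#/../../.. depth 8

H winning at [.#/.#/../../..]: True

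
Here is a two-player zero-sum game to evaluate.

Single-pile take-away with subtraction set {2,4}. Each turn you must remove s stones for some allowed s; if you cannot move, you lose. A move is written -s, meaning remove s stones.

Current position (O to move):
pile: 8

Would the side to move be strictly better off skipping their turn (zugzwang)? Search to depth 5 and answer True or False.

p1 O@[8]: -2[6]+1* -4[4]-1
p2 X@[6]: -2[4]-1* -4[2]-1
p3 O@[4]: -2[2]-1 -4[0]+1*
p4 X@[0] terminal -1; root [8] d5
suppose O passes — search the same position with X to move:
pass> p1 X@[8]: -2[6]+1* -4[4]-1
pass> p2 O@[6]: -2[4]-1* -4[2]-1
pass> p3 X@[4]: -2[2]-1 -4[0]+1*
pass> p4 O@[0] terminal -1; root [8] d5
for O: play +1, pass -1

zugzwang(8, O) = False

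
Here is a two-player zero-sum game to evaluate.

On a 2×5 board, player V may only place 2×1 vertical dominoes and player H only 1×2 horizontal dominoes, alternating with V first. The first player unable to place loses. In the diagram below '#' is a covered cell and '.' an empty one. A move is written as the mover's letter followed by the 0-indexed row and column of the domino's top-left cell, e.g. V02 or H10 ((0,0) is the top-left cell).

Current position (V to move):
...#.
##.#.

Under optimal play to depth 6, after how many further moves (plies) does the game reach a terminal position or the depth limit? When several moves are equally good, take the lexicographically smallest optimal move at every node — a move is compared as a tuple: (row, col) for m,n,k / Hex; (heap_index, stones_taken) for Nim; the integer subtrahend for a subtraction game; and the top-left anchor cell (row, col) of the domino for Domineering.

PV length from [...#./##.#.]: 3 plies

[...#./##.#.] V move#1: V02:+1/..##./####.*, V04:-1/...##/##.##
[..##./####.] H move#2: H00:-1/####./####.*
[####./####.] V move#3: V04:+1/#####/#####*
[#####/#####] end (terminal -1, H#4); searched ...#./##.#. to 6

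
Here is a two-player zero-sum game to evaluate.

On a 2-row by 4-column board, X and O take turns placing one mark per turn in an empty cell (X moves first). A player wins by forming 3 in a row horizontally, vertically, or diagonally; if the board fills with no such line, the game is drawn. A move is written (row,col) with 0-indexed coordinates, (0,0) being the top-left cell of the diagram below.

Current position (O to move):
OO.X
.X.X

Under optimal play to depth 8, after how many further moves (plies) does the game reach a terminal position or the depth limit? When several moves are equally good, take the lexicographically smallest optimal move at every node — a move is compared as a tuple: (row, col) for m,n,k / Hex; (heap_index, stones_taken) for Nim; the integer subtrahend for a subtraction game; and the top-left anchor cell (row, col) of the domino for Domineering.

PV length from [OO.X/.X.X]: 1 ply

[OO.X/.X.X] O move#1: (0,2):+1/OOOX/.X.X*, (1,0):-1/OO.X/OX.X, (1,2):+0/OO.X/.XOX
[OOOX/.X.X] end (terminal -1, X#2); searched OO.X/.X.X to 8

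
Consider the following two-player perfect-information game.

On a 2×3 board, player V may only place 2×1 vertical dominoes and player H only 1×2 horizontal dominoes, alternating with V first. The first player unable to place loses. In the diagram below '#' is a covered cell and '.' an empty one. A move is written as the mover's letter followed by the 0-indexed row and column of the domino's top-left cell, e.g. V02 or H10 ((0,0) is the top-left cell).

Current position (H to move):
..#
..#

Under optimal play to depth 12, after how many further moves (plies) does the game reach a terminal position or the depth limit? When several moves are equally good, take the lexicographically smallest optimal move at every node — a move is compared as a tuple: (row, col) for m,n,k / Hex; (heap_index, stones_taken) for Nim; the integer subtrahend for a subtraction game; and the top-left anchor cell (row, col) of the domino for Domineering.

PV length from [..#/..#]: 1 ply

p1 H@[..#/..#]: H00[###/..#]+1* H10[..#/###]+1
p2 V@[###/..#] terminal -1; root [..#/..#] d12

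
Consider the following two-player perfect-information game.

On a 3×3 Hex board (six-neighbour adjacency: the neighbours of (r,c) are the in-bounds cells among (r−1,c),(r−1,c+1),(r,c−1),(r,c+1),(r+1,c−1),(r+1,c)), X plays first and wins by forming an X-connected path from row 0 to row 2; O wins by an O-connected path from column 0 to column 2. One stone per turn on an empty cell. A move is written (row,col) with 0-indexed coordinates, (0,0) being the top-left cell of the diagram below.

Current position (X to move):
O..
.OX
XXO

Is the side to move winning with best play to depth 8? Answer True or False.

ply 1, X at O../.OX/XXO | (0,1)=+1→OX./.OX/XXO*; (0,2)=+1→O.X/.OX/XXO; (1,0)=+1→O../XOX/XXO
ply 2, O at OX./.OX/XXO | (0,2)=-1→OXO/.OX/XXO*; (1,0)=-1→OX./OOX/XXO
ply 3, X at OXO/.OX/XXO | (1,0)=+1→OXO/XOX/XXO*
ply 4: OXO/XOX/XXO is terminal -1 (O); from O../.OX/XXO depth 8

X winning at [O../.OX/XXO]: True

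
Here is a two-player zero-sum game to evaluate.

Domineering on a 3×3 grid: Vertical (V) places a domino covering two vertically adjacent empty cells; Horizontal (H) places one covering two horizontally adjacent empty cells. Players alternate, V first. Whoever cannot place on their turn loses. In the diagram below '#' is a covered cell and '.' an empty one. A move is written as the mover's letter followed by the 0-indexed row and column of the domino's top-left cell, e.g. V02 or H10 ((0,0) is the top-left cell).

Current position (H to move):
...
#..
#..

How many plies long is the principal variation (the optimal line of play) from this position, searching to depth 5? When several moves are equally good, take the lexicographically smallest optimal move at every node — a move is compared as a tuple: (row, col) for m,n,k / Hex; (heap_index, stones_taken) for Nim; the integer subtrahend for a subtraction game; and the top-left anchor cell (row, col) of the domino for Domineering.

PV length from [.../#../#..]: 1 ply

[.../#../#..] H move#1: H00:-1/##./#../#.., H01:-1/.##/#../#.., H11:+1/.../###/#..*, H21:-1/.../#../###
[.../###/#..] end (terminal -1, V#2); searched .../#../#.. to 5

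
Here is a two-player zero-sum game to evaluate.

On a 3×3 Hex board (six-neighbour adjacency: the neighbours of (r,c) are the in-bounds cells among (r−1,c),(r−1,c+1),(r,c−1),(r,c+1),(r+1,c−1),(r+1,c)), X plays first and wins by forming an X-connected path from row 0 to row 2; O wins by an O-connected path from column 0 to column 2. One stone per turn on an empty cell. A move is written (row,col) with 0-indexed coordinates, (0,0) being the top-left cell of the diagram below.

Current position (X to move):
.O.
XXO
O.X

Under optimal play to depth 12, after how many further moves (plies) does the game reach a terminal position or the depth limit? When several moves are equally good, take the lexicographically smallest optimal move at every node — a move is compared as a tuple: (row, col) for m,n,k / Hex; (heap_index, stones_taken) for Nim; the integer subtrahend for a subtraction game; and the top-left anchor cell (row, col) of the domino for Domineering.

p1 X@[.O./XXO/O.X]: (0,0)[XO./XXO/O.X]-1 (0,2)[.OX/XXO/O.X]-1 (2,1)[.O./XXO/OXX]+1*
p2 O@[.O./XXO/OXX]: (0,0)[OO./XXO/OXX]-1* (0,2)[.OO/XXO/OXX]-1
p3 X@[OO./XXO/OXX]: (0,2)[OOX/XXO/OXX]+1*
p4 O@[OOX/XXO/OXX] terminal -1; root [.O./XXO/O.X] d12

PV length from [.O./XXO/O.X]: 3 plies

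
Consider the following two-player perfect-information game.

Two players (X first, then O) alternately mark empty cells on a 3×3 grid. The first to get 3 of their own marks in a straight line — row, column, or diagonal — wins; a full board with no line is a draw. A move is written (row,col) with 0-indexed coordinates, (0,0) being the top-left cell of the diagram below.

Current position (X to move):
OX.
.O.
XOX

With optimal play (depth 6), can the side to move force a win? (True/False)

ply 1, X at OX./.O./XOX | (0,2)=+0→OXX/.O./XOX*; (1,0)=+0→OX./XO./XOX; (1,2)=+0→OX./.OX/XOX
ply 2, O at OXX/.O./XOX | (1,0)=-1→OXX/OO./XOX; (1,2)=+0→OXX/.OO/XOX*
ply 3, X at OXX/.OO/XOX | (1,0)=+0→OXX/XOO/XOX*
ply 4: OXX/XOO/XOX is terminal +0 (O); from OX./.O./XOX depth 6

X winning at [OX./.O./XOX]: False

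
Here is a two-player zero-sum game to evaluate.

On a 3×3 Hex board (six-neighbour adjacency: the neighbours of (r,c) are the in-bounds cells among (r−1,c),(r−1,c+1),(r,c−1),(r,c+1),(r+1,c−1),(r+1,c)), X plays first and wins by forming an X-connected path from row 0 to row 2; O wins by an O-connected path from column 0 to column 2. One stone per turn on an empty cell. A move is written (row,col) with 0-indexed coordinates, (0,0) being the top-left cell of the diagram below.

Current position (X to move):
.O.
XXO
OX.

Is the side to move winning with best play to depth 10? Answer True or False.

p1 X@[.O./XXO/OX.]: (0,0)[XO./XXO/OX.]+1* (0,2)[.OX/XXO/OX.]+1 (2,2)[.O./XXO/OXX]+1
p2 O@[XO./XXO/OX.] terminal -1; root [.O./XXO/OX.] d10

X winning at [.O./XXO/OX.]: True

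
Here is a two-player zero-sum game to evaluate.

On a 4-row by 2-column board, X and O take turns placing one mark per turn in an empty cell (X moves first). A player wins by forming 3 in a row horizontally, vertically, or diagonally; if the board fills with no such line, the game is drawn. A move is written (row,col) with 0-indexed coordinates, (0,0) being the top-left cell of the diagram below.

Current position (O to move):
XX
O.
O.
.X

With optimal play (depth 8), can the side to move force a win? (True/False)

O winning at [XX/O./O./.X]: True

ply 1, O at XX/O./O./.X | (1,1)=+0→XX/OO/O./.X; (2,1)=+0→XX/O./OO/.X; (3,0)=+1→XX/O./O./OX*
ply 2: XX/O./O./OX is terminal -1 (X); from XX/O./O./.X depth 8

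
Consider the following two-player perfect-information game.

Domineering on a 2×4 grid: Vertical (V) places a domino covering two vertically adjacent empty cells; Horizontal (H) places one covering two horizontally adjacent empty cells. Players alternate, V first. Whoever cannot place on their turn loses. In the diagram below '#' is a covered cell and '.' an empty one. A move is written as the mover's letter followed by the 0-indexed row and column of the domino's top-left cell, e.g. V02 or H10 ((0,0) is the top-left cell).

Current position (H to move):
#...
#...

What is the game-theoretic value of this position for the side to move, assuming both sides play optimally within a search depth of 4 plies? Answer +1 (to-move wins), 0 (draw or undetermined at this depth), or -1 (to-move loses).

value(#.../#..., H) = +1

[#.../#...] H move#1: H01:+1/###./#...*, H02:+1/#.##/#..., H11:+1/#.../###., H12:+1/#.../#.##
[###./#...] V move#2: V03:-1/####/#..#*
[####/#..#] H move#3: H11:+1/####/####*
[####/####] end (terminal -1, V#4); searched #.../#... to 4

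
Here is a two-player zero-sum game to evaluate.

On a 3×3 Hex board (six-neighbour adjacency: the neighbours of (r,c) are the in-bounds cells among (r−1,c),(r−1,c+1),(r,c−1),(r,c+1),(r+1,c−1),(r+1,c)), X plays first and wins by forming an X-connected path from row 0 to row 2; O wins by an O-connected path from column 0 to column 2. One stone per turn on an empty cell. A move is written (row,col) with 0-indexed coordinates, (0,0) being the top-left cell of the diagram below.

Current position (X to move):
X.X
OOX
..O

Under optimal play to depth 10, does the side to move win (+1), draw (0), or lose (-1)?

ply 1, X at X.X/OOX/..O | (0,1)=-1→XXX/OOX/..O; (2,0)=-1→X.X/OOX/X.O; (2,1)=+1→X.X/OOX/.XO*
ply 2: X.X/OOX/.XO is terminal -1 (O); from X.X/OOX/..O depth 10

value(X.X/OOX/..O, X) = +1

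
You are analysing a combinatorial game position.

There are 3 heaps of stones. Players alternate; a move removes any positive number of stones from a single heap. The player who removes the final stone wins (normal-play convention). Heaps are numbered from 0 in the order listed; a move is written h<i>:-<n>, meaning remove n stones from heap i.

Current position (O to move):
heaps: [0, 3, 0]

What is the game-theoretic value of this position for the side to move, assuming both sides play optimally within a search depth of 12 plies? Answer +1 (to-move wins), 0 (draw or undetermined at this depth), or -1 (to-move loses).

[(0,3,0)] O move#1: h1:-1:-1/(0,2,0), h1:-2:-1/(0,1,0), h1:-3:+1/(0,0,0)*
[(0,0,0)] end (terminal -1, X#2); searched (0,3,0) to 12

value((0,3,0), O) = +1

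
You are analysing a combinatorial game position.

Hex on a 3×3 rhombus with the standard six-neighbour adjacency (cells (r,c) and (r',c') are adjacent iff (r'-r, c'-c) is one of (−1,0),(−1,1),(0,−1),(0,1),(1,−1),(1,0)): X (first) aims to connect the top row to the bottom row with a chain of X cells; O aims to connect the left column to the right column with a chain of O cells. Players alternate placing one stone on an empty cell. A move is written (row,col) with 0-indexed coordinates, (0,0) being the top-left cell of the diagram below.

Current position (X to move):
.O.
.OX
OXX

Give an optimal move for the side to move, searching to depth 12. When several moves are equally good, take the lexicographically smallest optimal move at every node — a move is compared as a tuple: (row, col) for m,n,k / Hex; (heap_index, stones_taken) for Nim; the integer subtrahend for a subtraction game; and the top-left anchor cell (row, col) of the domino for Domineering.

ply 1, X at .O./.OX/OXX | (0,0)=-1→XO./.OX/OXX; (0,2)=+1→.OX/.OX/OXX*; (1,0)=-1→.O./XOX/OXX
ply 2: .OX/.OX/OXX is terminal -1 (O); from .O./.OX/OXX depth 12

X's best at [.O./.OX/OXX]: (0,2)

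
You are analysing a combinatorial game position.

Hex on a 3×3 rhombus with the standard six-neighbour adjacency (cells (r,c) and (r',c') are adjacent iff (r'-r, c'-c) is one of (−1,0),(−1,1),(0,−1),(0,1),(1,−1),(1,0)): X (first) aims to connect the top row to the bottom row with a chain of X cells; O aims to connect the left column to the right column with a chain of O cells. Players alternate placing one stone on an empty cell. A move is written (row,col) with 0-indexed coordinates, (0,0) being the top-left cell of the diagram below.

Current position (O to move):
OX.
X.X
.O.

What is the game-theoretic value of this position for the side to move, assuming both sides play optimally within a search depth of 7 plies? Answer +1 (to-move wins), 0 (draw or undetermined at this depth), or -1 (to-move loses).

p1 O@[OX./X.X/.O.]: (0,2)[OXO/X.X/.O.]-1* (1,1)[OX./XOX/.O.]-1 (2,0)[OX./X.X/OO.]-1 (2,2)[OX./X.X/.OO]-1
p2 X@[OXO/X.X/.O.]: (1,1)[OXO/XXX/.O.]+1* (2,0)[OXO/X.X/XO.]+1 (2,2)[OXO/X.X/.OX]+1
p3 O@[OXO/XXX/.O.]: (2,0)[OXO/XXX/OO.]-1* (2,2)[OXO/XXX/.OO]-1
p4 X@[OXO/XXX/OO.]: (2,2)[OXO/XXX/OOX]+1*
p5 O@[OXO/XXX/OOX] terminal -1; root [OX./X.X/.O.] d7

value(OX./X.X/.O., O) = -1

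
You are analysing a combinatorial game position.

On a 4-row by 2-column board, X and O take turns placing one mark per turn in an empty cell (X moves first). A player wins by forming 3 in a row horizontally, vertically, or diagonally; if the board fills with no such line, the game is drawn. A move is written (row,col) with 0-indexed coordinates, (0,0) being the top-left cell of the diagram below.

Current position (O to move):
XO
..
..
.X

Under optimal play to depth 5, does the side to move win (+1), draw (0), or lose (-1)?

value(XO/../../.X, O) = 0

[XO/../../.X] O move#1: (1,0):+0/XO/O./../.X*, (1,1):+0/XO/.O/../.X, (2,0):+0/XO/../O./.X, (2,1):+0/XO/../.O/.X, (3,0):+0/XO/../../OX
[XO/O./../.X] X move#2: (1,1):+0/XO/OX/../.X*, (2,0):+0/XO/O./X./.X, (2,1):+0/XO/O./.X/.X, (3,0):+0/XO/O./../XX
[XO/OX/../.X] O move#3: (2,0):-1/XO/OX/O./.X, (2,1):+0/XO/OX/.O/.X*, (3,0):-1/XO/OX/../OX
[XO/OX/.O/.X] X move#4: (2,0):+0/XO/OX/XO/.X*, (3,0):+0/XO/OX/.O/XX
[XO/OX/XO/.X] O move#5: (3,0):+0/XO/OX/XO/OX*
[XO/OX/XO/OX] end (terminal +0, X#6); searched XO/../../.X to 5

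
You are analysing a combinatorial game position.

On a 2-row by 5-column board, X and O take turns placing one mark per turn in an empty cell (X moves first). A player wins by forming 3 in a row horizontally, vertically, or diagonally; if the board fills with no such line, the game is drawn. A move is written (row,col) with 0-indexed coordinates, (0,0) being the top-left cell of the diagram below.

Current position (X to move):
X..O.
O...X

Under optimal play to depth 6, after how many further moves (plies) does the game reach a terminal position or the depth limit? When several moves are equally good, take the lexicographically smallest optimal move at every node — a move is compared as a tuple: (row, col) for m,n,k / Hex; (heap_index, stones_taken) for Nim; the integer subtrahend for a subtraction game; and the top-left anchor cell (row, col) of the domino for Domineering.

PV length from [X..O./O...X]: 6 plies

[X..O./O...X] X move#1: (0,1):+0/XX.O./O...X*, (0,2):+0/X.XO./O...X, (0,4):+0/X..OX/O...X, (1,1):-1/X..O./OX..X, (1,2):+0/X..O./O.X.X, (1,3):-1/X..O./O..XX
[XX.O./O...X] O move#2: (0,2):+0/XXOO./O...X*, (0,4):-1/XX.OO/O...X, (1,1):-1/XX.O./OO..X, (1,2):-1/XX.O./O.O.X, (1,3):-1/XX.O./O..OX
[XXOO./O...X] X move#3: (0,4):+0/XXOOX/O...X*, (1,1):-1/XXOO./OX..X, (1,2):-1/XXOO./O.X.X, (1,3):-1/XXOO./O..XX
[XXOOX/O...X] O move#4: (1,1):+0/XXOOX/OO..X*, (1,2):+0/XXOOX/O.O.X, (1,3):+0/XXOOX/O..OX
[XXOOX/OO..X] X move#5: (1,2):+0/XXOOX/OOX.X*, (1,3):-1/XXOOX/OO.XX
[XXOOX/OOX.X] O move#6: (1,3):+0/XXOOX/OOXOX*
[XXOOX/OOXOX] end (terminal +0, X#7); searched X..O./O...X to 6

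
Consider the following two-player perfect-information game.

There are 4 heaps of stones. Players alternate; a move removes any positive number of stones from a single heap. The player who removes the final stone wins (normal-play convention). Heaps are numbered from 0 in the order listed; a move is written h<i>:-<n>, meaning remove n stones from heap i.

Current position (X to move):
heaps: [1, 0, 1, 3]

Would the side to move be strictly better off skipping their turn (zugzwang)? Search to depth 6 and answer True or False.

zugzwang((1,0,1,3), X) = False

ply 1, X at (1,0,1,3) | h0:-1=-1→(0,0,1,3); h2:-1=-1→(1,0,0,3); h3:-1=-1→(1,0,1,2); h3:-2=-1→(1,0,1,1); h3:-3=+1→(1,0,1,0)*
ply 2, O at (1,0,1,0) | h0:-1=-1→(0,0,1,0)*; h2:-1=-1→(1,0,0,0)
ply 3, X at (0,0,1,0) | h2:-1=+1→(0,0,0,0)*
ply 4: (0,0,0,0) is terminal -1 (O); from (1,0,1,3) depth 6
pass branch (O moves first from the same position):
  | ply 1, O at (1,0,1,3) | h0:-1=-1→(0,0,1,3); h2:-1=-1→(1,0,0,3); h3:-1=-1→(1,0,1,2); h3:-2=-1→(1,0,1,1); h3:-3=+1→(1,0,1,0)*
  | ply 2, X at (1,0,1,0) | h0:-1=-1→(0,0,1,0)*; h2:-1=-1→(1,0,0,0)
  | ply 3, O at (0,0,1,0) | h2:-1=+1→(0,0,0,0)*
  | ply 4: (0,0,0,0) is terminal -1 (X); from (1,0,1,3) depth 6
X moving scores +1; X passing scores -1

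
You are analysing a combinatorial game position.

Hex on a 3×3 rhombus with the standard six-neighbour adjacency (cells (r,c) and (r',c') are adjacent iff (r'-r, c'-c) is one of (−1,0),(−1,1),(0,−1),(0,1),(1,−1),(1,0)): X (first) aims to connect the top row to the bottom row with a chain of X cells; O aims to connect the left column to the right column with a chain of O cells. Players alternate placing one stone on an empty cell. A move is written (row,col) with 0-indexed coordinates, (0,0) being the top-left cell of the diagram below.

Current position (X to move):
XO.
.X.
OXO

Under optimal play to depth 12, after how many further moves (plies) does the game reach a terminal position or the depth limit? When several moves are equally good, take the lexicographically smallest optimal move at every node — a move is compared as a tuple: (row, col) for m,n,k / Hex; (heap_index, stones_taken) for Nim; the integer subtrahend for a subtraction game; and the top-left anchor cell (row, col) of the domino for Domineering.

ply 1, X at XO./.X./OXO | (0,2)=+1→XOX/.X./OXO*; (1,0)=+1→XO./XX./OXO; (1,2)=+1→XO./.XX/OXO
ply 2: XOX/.X./OXO is terminal -1 (O); from XO./.X./OXO depth 12

PV length from [XO./.X./OXO]: 1 ply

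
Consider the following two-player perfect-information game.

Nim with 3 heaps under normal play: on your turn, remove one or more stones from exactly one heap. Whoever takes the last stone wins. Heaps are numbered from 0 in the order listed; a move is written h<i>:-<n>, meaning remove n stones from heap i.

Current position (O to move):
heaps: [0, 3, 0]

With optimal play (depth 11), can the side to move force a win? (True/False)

ply 1, O at (0,3,0) | h1:-1=-1→(0,2,0); h1:-2=-1→(0,1,0); h1:-3=+1→(0,0,0)*
ply 2: (0,0,0) is terminal -1 (X); from (0,3,0) depth 11

O winning at [(0,3,0)]: True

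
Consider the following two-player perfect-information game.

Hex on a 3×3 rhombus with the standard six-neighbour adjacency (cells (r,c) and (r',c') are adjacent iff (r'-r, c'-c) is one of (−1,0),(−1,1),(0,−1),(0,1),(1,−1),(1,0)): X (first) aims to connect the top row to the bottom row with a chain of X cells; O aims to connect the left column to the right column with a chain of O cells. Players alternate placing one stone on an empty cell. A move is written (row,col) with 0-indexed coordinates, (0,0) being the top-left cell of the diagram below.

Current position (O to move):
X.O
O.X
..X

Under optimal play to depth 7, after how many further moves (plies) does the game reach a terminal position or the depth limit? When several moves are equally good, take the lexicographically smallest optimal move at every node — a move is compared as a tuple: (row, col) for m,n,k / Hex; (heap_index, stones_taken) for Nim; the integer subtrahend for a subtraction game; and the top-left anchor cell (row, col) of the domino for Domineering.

PV length from [X.O/O.X/..X]: 1 ply

p1 O@[X.O/O.X/..X]: (0,1)[XOO/O.X/..X]+1* (1,1)[X.O/OOX/..X]+1 (2,0)[X.O/O.X/O.X]+1 (2,1)[X.O/O.X/.OX]+1
p2 X@[XOO/O.X/..X] terminal -1; root [X.O/O.X/..X] d7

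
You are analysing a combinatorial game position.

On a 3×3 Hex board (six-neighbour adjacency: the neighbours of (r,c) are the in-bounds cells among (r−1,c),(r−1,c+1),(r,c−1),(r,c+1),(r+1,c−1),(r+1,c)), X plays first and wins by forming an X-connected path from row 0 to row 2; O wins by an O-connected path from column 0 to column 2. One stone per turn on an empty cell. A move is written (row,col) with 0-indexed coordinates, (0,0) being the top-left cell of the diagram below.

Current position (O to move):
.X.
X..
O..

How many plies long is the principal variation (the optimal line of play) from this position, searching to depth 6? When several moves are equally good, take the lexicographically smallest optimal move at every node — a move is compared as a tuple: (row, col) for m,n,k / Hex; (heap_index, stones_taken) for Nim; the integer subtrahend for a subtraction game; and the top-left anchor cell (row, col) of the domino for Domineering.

ply 1, O at .X./X../O.. | (0,0)=-1→OX./X../O..; (0,2)=+1→.XO/X../O..*; (1,1)=+1→.X./XO./O..; (1,2)=+1→.X./X.O/O..; (2,1)=+1→.X./X../OO.; (2,2)=+1→.X./X../O.O
ply 2, X at .XO/X../O.. | (0,0)=-1→XXO/X../O..*; (1,1)=-1→.XO/XX./O..; (1,2)=-1→.XO/X.X/O..; (2,1)=-1→.XO/X../OX.; (2,2)=-1→.XO/X../O.X
ply 3, O at XXO/X../O.. | (1,1)=+1→XXO/XO./O..*; (1,2)=+1→XXO/X.O/O..; (2,1)=+1→XXO/X../OO.; (2,2)=+1→XXO/X../O.O
ply 4: XXO/XO./O.. is terminal -1 (X); from .X./X../O.. depth 6

PV length from [.X./X../O..]: 3 plies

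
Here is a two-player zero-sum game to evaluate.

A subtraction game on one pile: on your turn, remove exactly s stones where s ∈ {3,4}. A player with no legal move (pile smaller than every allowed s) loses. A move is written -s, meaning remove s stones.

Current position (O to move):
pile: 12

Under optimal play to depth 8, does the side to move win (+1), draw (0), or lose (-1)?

value(12, O) = +1

[12] O move#1: -3:+1/9*, -4:+1/8
[9] X move#2: -3:-1/6*, -4:-1/5
[6] O move#3: -3:-1/3, -4:+1/2*
[2] end (terminal -1, X#4); searched 12 to 8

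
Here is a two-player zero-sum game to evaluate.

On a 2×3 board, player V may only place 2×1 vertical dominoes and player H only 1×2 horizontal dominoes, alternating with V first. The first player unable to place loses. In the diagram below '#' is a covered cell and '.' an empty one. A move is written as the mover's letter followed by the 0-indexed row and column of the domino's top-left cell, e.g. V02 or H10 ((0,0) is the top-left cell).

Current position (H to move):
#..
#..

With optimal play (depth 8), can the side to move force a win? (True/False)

ply 1, H at #../#.. | H01=+1→###/#..*; H11=+1→#../###
ply 2: ###/#.. is terminal -1 (V); from #../#.. depth 8

H winning at [#../#..]: True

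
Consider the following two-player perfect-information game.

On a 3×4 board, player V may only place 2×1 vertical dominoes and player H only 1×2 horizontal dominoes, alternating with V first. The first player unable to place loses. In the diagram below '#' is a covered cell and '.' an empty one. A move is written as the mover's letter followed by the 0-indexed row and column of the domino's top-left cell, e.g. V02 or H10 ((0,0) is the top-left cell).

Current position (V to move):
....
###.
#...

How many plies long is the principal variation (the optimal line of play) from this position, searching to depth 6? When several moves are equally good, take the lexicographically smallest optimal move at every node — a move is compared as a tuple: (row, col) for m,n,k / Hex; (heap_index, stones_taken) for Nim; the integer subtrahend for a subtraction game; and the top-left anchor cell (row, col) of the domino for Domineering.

PV length from [..../###./#...]: 2 plies

[..../###./#...] V move#1: V03:-1/...#/####/#...*, V13:-1/..../####/#..#
[...#/####/#...] H move#2: H00:+1/##.#/####/#...*, H01:+1/.###/####/#..., H21:+1/...#/####/###., H22:+1/...#/####/#.##
[##.#/####/#...] end (terminal -1, V#3); searched ..../###./#... to 6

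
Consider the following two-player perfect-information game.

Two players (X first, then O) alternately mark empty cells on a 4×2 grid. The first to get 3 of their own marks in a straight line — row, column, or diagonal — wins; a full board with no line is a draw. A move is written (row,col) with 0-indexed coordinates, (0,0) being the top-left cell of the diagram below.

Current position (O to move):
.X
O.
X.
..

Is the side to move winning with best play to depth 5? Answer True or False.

p1 O@[.X/O./X./..]: (0,0)[OX/O./X./..]+0* (1,1)[.X/OO/X./..]+0 (2,1)[.X/O./XO/..]+0 (3,0)[.X/O./X./O.]+0 (3,1)[.X/O./X./.O]+0
p2 X@[OX/O./X./..]: (1,1)[OX/OX/X./..]+0* (2,1)[OX/O./XX/..]+0 (3,0)[OX/O./X./X.]+0 (3,1)[OX/O./X./.X]+0
p3 O@[OX/OX/X./..]: (2,1)[OX/OX/XO/..]+0* (3,0)[OX/OX/X./O.]-1 (3,1)[OX/OX/X./.O]-1
p4 X@[OX/OX/XO/..]: (3,0)[OX/OX/XO/X.]+0* (3,1)[OX/OX/XO/.X]+0
p5 O@[OX/OX/XO/X.]: (3,1)[OX/OX/XO/XO]+0*
p6 X@[OX/OX/XO/XO] terminal +0; root [.X/O./X./..] d5

O winning at [.X/O./X./..]: False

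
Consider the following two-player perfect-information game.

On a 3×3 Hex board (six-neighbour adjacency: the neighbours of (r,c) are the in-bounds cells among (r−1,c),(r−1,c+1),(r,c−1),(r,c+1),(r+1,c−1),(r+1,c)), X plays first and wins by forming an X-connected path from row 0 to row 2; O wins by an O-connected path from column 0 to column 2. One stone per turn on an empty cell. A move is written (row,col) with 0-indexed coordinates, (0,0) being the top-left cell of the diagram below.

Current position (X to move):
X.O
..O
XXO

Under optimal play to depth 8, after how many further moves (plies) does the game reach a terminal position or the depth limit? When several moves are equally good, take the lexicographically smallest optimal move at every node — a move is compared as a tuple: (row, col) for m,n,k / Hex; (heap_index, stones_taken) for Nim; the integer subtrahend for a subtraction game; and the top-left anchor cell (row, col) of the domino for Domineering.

ply 1, X at X.O/..O/XXO | (0,1)=+1→XXO/..O/XXO*; (1,0)=+1→X.O/X.O/XXO; (1,1)=+1→X.O/.XO/XXO
ply 2, O at XXO/..O/XXO | (1,0)=-1→XXO/O.O/XXO*; (1,1)=-1→XXO/.OO/XXO
ply 3, X at XXO/O.O/XXO | (1,1)=+1→XXO/OXO/XXO*
ply 4: XXO/OXO/XXO is terminal -1 (O); from X.O/..O/XXO depth 8

PV length from [X.O/..O/XXO]: 3 plies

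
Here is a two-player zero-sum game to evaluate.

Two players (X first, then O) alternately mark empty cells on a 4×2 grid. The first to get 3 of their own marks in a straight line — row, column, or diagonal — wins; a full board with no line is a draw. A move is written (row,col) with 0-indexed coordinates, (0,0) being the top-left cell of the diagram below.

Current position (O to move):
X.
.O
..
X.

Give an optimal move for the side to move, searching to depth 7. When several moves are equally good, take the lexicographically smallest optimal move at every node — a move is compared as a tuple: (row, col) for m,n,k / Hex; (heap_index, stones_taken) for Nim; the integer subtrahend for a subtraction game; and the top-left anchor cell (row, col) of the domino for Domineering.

p1 O@[X./.O/../X.]: (0,1)[XO/.O/../X.]+0 (1,0)[X./OO/../X.]+0 (2,0)[X./.O/O./X.]+0 (2,1)[X./.O/.O/X.]+1* (3,1)[X./.O/../XO]+0
p2 X@[X./.O/.O/X.]: (0,1)[XX/.O/.O/X.]-1* (1,0)[X./XO/.O/X.]-1 (2,0)[X./.O/XO/X.]-1 (3,1)[X./.O/.O/XX]-1
p3 O@[XX/.O/.O/X.]: (1,0)[XX/OO/.O/X.]+0 (2,0)[XX/.O/OO/X.]+0 (3,1)[XX/.O/.O/XO]+1*
p4 X@[XX/.O/.O/XO] terminal -1; root [X./.O/../X.] d7

O's best at [X./.O/../X.]: (2,1)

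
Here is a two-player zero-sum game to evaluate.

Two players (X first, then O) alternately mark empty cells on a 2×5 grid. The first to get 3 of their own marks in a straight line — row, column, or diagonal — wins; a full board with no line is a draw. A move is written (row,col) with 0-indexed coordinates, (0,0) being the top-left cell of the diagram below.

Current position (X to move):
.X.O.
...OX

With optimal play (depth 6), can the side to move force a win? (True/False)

p1 X@[.X.O./...OX]: (0,0)[XX.O./...OX]+0* (0,2)[.XXO./...OX]+0 (0,4)[.X.OX/...OX]+0 (1,0)[.X.O./X..OX]+0 (1,1)[.X.O./.X.OX]+0 (1,2)[.X.O./..XOX]+0
p2 O@[XX.O./...OX]: (0,2)[XXOO./...OX]+0* (0,4)[XX.OO/...OX]-1 (1,0)[XX.O./O..OX]-1 (1,1)[XX.O./.O.OX]-1 (1,2)[XX.O./..OOX]-1
p3 X@[XXOO./...OX]: (0,4)[XXOOX/...OX]+0* (1,0)[XXOO./X..OX]-1 (1,1)[XXOO./.X.OX]-1 (1,2)[XXOO./..XOX]-1
p4 O@[XXOOX/...OX]: (1,0)[XXOOX/O..OX]+0* (1,1)[XXOOX/.O.OX]+0 (1,2)[XXOOX/..OOX]+0
p5 X@[XXOOX/O..OX]: (1,1)[XXOOX/OX.OX]+0* (1,2)[XXOOX/O.XOX]+0
p6 O@[XXOOX/OX.OX]: (1,2)[XXOOX/OXOOX]+0*
p7 X@[XXOOX/OXOOX] terminal +0; root [.X.O./...OX] d6

X winning at [.X.O./...OX]: False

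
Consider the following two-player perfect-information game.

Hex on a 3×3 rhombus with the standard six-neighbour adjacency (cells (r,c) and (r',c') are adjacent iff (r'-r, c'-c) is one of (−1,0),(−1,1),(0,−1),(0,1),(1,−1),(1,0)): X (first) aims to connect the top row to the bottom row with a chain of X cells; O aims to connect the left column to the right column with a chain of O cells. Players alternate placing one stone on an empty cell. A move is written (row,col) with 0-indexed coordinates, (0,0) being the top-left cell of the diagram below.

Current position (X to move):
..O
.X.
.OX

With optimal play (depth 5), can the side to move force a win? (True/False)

[..O/.X./.OX] X move#1: (0,0):+1/X.O/.X./.OX*, (0,1):+1/.XO/.X./.OX, (1,0):+1/..O/XX./.OX, (1,2):-1/..O/.XX/.OX, (2,0):-1/..O/.X./XOX
[X.O/.X./.OX] O move#2: (0,1):-1/XOO/.X./.OX*, (1,0):-1/X.O/OX./.OX, (1,2):-1/X.O/.XO/.OX, (2,0):-1/X.O/.X./OOX
[XOO/.X./.OX] X move#3: (1,0):+1/XOO/XX./.OX*, (1,2):-1/XOO/.XX/.OX, (2,0):-1/XOO/.X./XOX
[XOO/XX./.OX] O move#4: (1,2):-1/XOO/XXO/.OX*, (2,0):-1/XOO/XX./OOX
[XOO/XXO/.OX] X move#5: (2,0):+1/XOO/XXO/XOX*
[XOO/XXO/XOX] end (terminal -1, O#6); searched ..O/.X./.OX to 5

X winning at [..O/.X./.OX]: True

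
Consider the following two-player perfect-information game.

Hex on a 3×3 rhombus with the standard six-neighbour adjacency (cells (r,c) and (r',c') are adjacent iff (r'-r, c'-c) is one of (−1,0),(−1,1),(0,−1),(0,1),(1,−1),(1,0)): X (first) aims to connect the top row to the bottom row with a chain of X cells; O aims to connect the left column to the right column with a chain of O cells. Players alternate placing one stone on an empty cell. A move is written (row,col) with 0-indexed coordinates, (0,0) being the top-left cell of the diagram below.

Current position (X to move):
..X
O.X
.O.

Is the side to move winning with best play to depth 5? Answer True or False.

X winning at [..X/O.X/.O.]: True

ply 1, X at ..X/O.X/.O. | (0,0)=-1→X.X/O.X/.O.; (0,1)=-1→.XX/O.X/.O.; (1,1)=+1→..X/OXX/.O.*; (2,0)=+1→..X/O.X/XO.; (2,2)=+1→..X/O.X/.OX
ply 2, O at ..X/OXX/.O. | (0,0)=-1→O.X/OXX/.O.*; (0,1)=-1→.OX/OXX/.O.; (2,0)=-1→..X/OXX/OO.; (2,2)=-1→..X/OXX/.OO
ply 3, X at O.X/OXX/.O. | (0,1)=+1→OXX/OXX/.O.*; (2,0)=+1→O.X/OXX/XO.; (2,2)=+1→O.X/OXX/.OX
ply 4, O at OXX/OXX/.O. | (2,0)=-1→OXX/OXX/OO.*; (2,2)=-1→OXX/OXX/.OO
ply 5, X at OXX/OXX/OO. | (2,2)=+1→OXX/OXX/OOX*
ply 6: OXX/OXX/OOX is terminal -1 (O); from ..X/O.X/.O. depth 5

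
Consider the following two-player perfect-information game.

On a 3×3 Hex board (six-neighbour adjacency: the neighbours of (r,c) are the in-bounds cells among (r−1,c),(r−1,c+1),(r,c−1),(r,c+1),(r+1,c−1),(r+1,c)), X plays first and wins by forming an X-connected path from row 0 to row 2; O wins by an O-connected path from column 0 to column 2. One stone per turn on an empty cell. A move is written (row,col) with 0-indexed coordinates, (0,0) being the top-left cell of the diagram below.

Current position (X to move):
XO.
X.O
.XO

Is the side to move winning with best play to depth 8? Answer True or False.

X winning at [XO./X.O/.XO]: True

[XO./X.O/.XO] X move#1: (0,2):+1/XOX/X.O/.XO*, (1,1):+1/XO./XXO/.XO, (2,0):+1/XO./X.O/XXO
[XOX/X.O/.XO] O move#2: (1,1):-1/XOX/XOO/.XO*, (2,0):-1/XOX/X.O/OXO
[XOX/XOO/.XO] X move#3: (2,0):+1/XOX/XOO/XXO*
[XOX/XOO/XXO] end (terminal -1, O#4); searched XO./X.O/.XO to 8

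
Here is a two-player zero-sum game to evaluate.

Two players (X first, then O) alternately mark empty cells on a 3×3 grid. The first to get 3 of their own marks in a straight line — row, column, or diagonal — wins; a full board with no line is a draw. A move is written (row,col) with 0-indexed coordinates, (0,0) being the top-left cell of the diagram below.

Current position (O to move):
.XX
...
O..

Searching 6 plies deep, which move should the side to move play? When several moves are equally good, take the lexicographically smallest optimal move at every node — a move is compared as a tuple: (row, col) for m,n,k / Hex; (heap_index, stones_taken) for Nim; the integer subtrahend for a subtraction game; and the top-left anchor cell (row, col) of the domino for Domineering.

O's best at [.XX/.../O..]: (0,0)

ply 1, O at .XX/.../O.. | (0,0)=+1→OXX/.../O..*; (1,0)=-1→.XX/O../O..; (1,1)=-1→.XX/.O./O..; (1,2)=-1→.XX/..O/O..; (2,1)=-1→.XX/.../OO.; (2,2)=-1→.XX/.../O.O
ply 2, X at OXX/.../O.. | (1,0)=-1→OXX/X../O..*; (1,1)=-1→OXX/.X./O..; (1,2)=-1→OXX/..X/O..; (2,1)=-1→OXX/.../OX.; (2,2)=-1→OXX/.../O.X
ply 3, O at OXX/X../O.. | (1,1)=+0→OXX/XO./O..; (1,2)=+0→OXX/X.O/O..; (2,1)=+0→OXX/X../OO.; (2,2)=+1→OXX/X../O.O*
ply 4, X at OXX/X../O.O | (1,1)=-1→OXX/XX./O.O*; (1,2)=-1→OXX/X.X/O.O; (2,1)=-1→OXX/X../OXO
ply 5, O at OXX/XX./O.O | (1,2)=-1→OXX/XXO/O.O; (2,1)=+1→OXX/XX./OOO*
ply 6: OXX/XX./OOO is terminal -1 (X); from .XX/.../O.. depth 6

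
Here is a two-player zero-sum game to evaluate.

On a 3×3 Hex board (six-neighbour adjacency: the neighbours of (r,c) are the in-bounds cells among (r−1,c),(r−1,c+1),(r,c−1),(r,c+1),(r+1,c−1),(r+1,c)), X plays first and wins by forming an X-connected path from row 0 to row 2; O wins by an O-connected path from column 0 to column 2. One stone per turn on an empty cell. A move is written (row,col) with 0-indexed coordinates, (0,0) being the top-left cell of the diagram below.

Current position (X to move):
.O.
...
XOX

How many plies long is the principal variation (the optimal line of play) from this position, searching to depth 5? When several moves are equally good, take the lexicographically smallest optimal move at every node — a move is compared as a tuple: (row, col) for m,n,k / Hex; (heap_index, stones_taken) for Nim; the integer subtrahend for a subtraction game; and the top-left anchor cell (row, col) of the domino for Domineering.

p1 X@[.O./.../XOX]: (0,0)[XO./.../XOX]+1* (0,2)[.OX/.../XOX]+1 (1,0)[.O./X../XOX]+1 (1,1)[.O./.X./XOX]-1 (1,2)[.O./..X/XOX]-1
p2 O@[XO./.../XOX]: (0,2)[XOO/.../XOX]-1* (1,0)[XO./O../XOX]-1 (1,1)[XO./.O./XOX]-1 (1,2)[XO./..O/XOX]-1
p3 X@[XOO/.../XOX]: (1,0)[XOO/X../XOX]+1* (1,1)[XOO/.X./XOX]-1 (1,2)[XOO/..X/XOX]-1
p4 O@[XOO/X../XOX] terminal -1; root [.O./.../XOX] d5

PV length from [.O./.../XOX]: 3 plies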